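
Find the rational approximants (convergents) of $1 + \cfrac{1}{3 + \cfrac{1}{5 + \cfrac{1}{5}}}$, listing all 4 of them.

1/1, 4/3, 21/16, 109/83

Using the convergent recurrence p_i = a_i*p_{i-1} + p_{i-2}, q_i = a_i*q_{i-1} + q_{i-2} with p_{-2}=0, p_{-1}=1, q_{-2}=1, q_{-1}=0:
  i=0: a_0=1, p_0 = 1*1 + 0 = 1, q_0 = 1*0 + 1 = 1.
  i=1: a_1=3, p_1 = 3*1 + 1 = 4, q_1 = 3*1 + 0 = 3.
  i=2: a_2=5, p_2 = 5*4 + 1 = 21, q_2 = 5*3 + 1 = 16.
  i=3: a_3=5, p_3 = 5*21 + 4 = 109, q_3 = 5*16 + 3 = 83.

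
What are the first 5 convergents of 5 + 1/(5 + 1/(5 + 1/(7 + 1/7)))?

Using the convergent recurrence p_i = a_i*p_{i-1} + p_{i-2}, q_i = a_i*q_{i-1} + q_{i-2} with p_{-2}=0, p_{-1}=1, q_{-2}=1, q_{-1}=0:
  i=0: a_0=5, p_0 = 5*1 + 0 = 5, q_0 = 5*0 + 1 = 1.
  i=1: a_1=5, p_1 = 5*5 + 1 = 26, q_1 = 5*1 + 0 = 5.
  i=2: a_2=5, p_2 = 5*26 + 5 = 135, q_2 = 5*5 + 1 = 26.
  i=3: a_3=7, p_3 = 7*135 + 26 = 971, q_3 = 7*26 + 5 = 187.
  i=4: a_4=7, p_4 = 7*971 + 135 = 6932, q_4 = 7*187 + 26 = 1335.

5/1, 26/5, 135/26, 971/187, 6932/1335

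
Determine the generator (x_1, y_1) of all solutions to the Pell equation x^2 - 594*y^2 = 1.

(x, y) = (1098305, 45064)

First expand sqrt(594) as a continued fraction. With x_i = (sqrt(594) + m_i)/d_i and (m_0, d_0) = (0, 1): a_0 = floor(sqrt(594)) = 24, since 24^2 = 576 <= 594 < 625 = 25^2.
Iterate m_{i+1} = d_i*a_i - m_i, d_{i+1} = (594 - m_{i+1}^2)/d_i, a_{i+1} = floor((a_0 + m_{i+1})/d_{i+1}):
  m_1 = 1*24 - 0 = 24, d_1 = (594 - 24^2)/1 = 18/1 = 18, a_1 = floor((24 + 24)/18) = 2.
  m_2 = 18*2 - 24 = 12, d_2 = (594 - 12^2)/18 = 450/18 = 25, a_2 = floor((24 + 12)/25) = 1.
  m_3 = 25*1 - 12 = 13, d_3 = (594 - 13^2)/25 = 425/25 = 17, a_3 = floor((24 + 13)/17) = 2.
  m_4 = 17*2 - 13 = 21, d_4 = (594 - 21^2)/17 = 153/17 = 9, a_4 = floor((24 + 21)/9) = 5.
  m_5 = 9*5 - 21 = 24, d_5 = (594 - 24^2)/9 = 18/9 = 2, a_5 = floor((24 + 24)/2) = 24.
  m_6 = 2*24 - 24 = 24, d_6 = (594 - 24^2)/2 = 18/2 = 9, a_6 = floor((24 + 24)/9) = 5.
  m_7 = 9*5 - 24 = 21, d_7 = (594 - 21^2)/9 = 153/9 = 17, a_7 = floor((24 + 21)/17) = 2.
  m_8 = 17*2 - 21 = 13, d_8 = (594 - 13^2)/17 = 425/17 = 25, a_8 = floor((24 + 13)/25) = 1.
  m_9 = 25*1 - 13 = 12, d_9 = (594 - 12^2)/25 = 450/25 = 18, a_9 = floor((24 + 12)/18) = 2.
  m_10 = 18*2 - 12 = 24, d_10 = (594 - 24^2)/18 = 18/18 = 1, a_10 = floor((24 + 24)/1) = 48.
  m_11 = 1*48 - 24 = 24, d_11 = (594 - 24^2)/1 = 18/1 = 18: (m_11, d_11) = (m_1, d_1) = (24, 18), so from here the quotients repeat a_1, ..., a_10; the period length is 10.
So sqrt(594) = [24; (2, 1, 2, 5, 24, 5, 2, 1, 2, 48)] with period length k = 10.
k is even, so the fundamental solution of x^2 - 594y^2 = 1 is (p_{k-1}, q_{k-1}) = (p_9, q_9); compute convergents through index 9.
Convergents (p_i = a_i*p_{i-1} + p_{i-2}, q_i = a_i*q_{i-1} + q_{i-2} with p_{-2}=0, p_{-1}=1, q_{-2}=1, q_{-1}=0):
  i=0: a_0=24, p_0 = 24*1 + 0 = 24, q_0 = 24*0 + 1 = 1.
  i=1: a_1=2, p_1 = 2*24 + 1 = 49, q_1 = 2*1 + 0 = 2.
  i=2: a_2=1, p_2 = 1*49 + 24 = 73, q_2 = 1*2 + 1 = 3.
  i=3: a_3=2, p_3 = 2*73 + 49 = 195, q_3 = 2*3 + 2 = 8.
  i=4: a_4=5, p_4 = 5*195 + 73 = 1048, q_4 = 5*8 + 3 = 43.
  i=5: a_5=24, p_5 = 24*1048 + 195 = 25347, q_5 = 24*43 + 8 = 1040.
  i=6: a_6=5, p_6 = 5*25347 + 1048 = 127783, q_6 = 5*1040 + 43 = 5243.
  i=7: a_7=2, p_7 = 2*127783 + 25347 = 280913, q_7 = 2*5243 + 1040 = 11526.
  i=8: a_8=1, p_8 = 1*280913 + 127783 = 408696, q_8 = 1*11526 + 5243 = 16769.
  i=9: a_9=2, p_9 = 2*408696 + 280913 = 1098305, q_9 = 2*16769 + 11526 = 45064.
Check: 1098305^2 - 594*45064^2 = 1206273873025 - 1206273873024 = 1, so (x, y) = (1098305, 45064) solves the equation, and by the theorem it is the least positive solution.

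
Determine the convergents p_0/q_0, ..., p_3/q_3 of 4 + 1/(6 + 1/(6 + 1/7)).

Using the convergent recurrence p_i = a_i*p_{i-1} + p_{i-2}, q_i = a_i*q_{i-1} + q_{i-2} with p_{-2}=0, p_{-1}=1, q_{-2}=1, q_{-1}=0:
  i=0: a_0=4, p_0 = 4*1 + 0 = 4, q_0 = 4*0 + 1 = 1.
  i=1: a_1=6, p_1 = 6*4 + 1 = 25, q_1 = 6*1 + 0 = 6.
  i=2: a_2=6, p_2 = 6*25 + 4 = 154, q_2 = 6*6 + 1 = 37.
  i=3: a_3=7, p_3 = 7*154 + 25 = 1103, q_3 = 7*37 + 6 = 265.

4/1, 25/6, 154/37, 1103/265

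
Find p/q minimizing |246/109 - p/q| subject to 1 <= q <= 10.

Expand x = 246/109 as a continued fraction with the Euclidean algorithm:
  246 = 2*109 + 28, so a_0 = 2.
  109 = 3*28 + 25, so a_1 = 3.
  28 = 1*25 + 3, so a_2 = 1.
  25 = 8*3 + 1, so a_3 = 8.
  3 = 3*1 + 0, so a_4 = 3.
so x = [2; 3, 1, 8, 3].
Convergents (p_i = a_i*p_{i-1} + p_{i-2}, q_i = a_i*q_{i-1} + q_{i-2} with p_{-2}=0, p_{-1}=1, q_{-2}=1, q_{-1}=0), until the denominator exceeds 10:
  i=0: a_0=2, p_0 = 2*1 + 0 = 2, q_0 = 2*0 + 1 = 1.
  i=1: a_1=3, p_1 = 3*2 + 1 = 7, q_1 = 3*1 + 0 = 3.
  i=2: a_2=1, p_2 = 1*7 + 2 = 9, q_2 = 1*3 + 1 = 4.
  i=3: a_3=8, p_3 = 8*9 + 7 = 79, q_3 = 8*4 + 3 = 35.
q_3 = 35 > 10, so the last convergent with denominator <= 10 is p_2/q_2 = 9/4.
The closest fraction with denominator <= 10 is either p_2/q_2 or the intermediate fraction (k*p_2 + p_1)/(k*q_2 + q_1) with the largest k >= 1 whose denominator stays <= 10; these approach x as k grows, and every other convergent or intermediate fraction in range is farther away.
Largest k: floor((10 - q_1)/q_2) = floor((10 - 3)/4) = 1.
That gives (1*9 + 7)/(1*4 + 3) = 16/7.
Compare the errors: |x - 9/4| = |246*4 - 9*109|/(109*4) = 3/436, and |x - 16/7| = |246*7 - 16*109|/(109*7) = 22/763.
Cross-multiplying, 3*763 = 2289 < 9592 = 22*436, so 3/436 is smaller: the convergent 9/4 is closer to x than 16/7.

9/4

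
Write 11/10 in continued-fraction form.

Run the Euclidean algorithm on 11 and 10; the successive quotients are the partial quotients a_0, a_1, ... (each step inverts the fractional part left over by the previous one):
  11 = 1*10 + 1, so a_0 = 1.
  10 = 10*1 + 0, so a_1 = 10.
The remainder reaches 0 after 2 divisions, so the expansion has 2 partial quotients, read off in order.

[1; 10]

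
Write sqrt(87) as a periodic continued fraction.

Write x_i = (sqrt(87) + m_i)/d_i with (m_0, d_0) = (0, 1). a_0 = floor(sqrt(87)) = 9, since 9^2 = 81 <= 87 < 100 = 10^2.
Iterate m_{i+1} = d_i*a_i - m_i, d_{i+1} = (87 - m_{i+1}^2)/d_i, a_{i+1} = floor((a_0 + m_{i+1})/d_{i+1}):
  m_1 = 1*9 - 0 = 9, d_1 = (87 - 9^2)/1 = 6/1 = 6, a_1 = floor((9 + 9)/6) = 3.
  m_2 = 6*3 - 9 = 9, d_2 = (87 - 9^2)/6 = 6/6 = 1, a_2 = floor((9 + 9)/1) = 18.
  m_3 = 1*18 - 9 = 9, d_3 = (87 - 9^2)/1 = 6/1 = 6: (m_3, d_3) = (m_1, d_1) = (9, 6), so from here the quotients repeat a_1, a_2; the period length is 2.
Hence the expansion of sqrt(87) is a_0 = 9 followed by the repeating block 3, 18 (period 2).

[9; (3, 18)]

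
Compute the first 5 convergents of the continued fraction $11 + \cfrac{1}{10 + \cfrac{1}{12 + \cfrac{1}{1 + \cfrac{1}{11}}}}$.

Using the convergent recurrence p_i = a_i*p_{i-1} + p_{i-2}, q_i = a_i*q_{i-1} + q_{i-2} with p_{-2}=0, p_{-1}=1, q_{-2}=1, q_{-1}=0:
  i=0: a_0=11, p_0 = 11*1 + 0 = 11, q_0 = 11*0 + 1 = 1.
  i=1: a_1=10, p_1 = 10*11 + 1 = 111, q_1 = 10*1 + 0 = 10.
  i=2: a_2=12, p_2 = 12*111 + 11 = 1343, q_2 = 12*10 + 1 = 121.
  i=3: a_3=1, p_3 = 1*1343 + 111 = 1454, q_3 = 1*121 + 10 = 131.
  i=4: a_4=11, p_4 = 11*1454 + 1343 = 17337, q_4 = 11*131 + 121 = 1562.

11/1, 111/10, 1343/121, 1454/131, 17337/1562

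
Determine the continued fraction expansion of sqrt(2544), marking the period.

[50; (2, 3, 1, 1, 6, 6, 6, 1, 1, 3, 2, 100)]

Write x_i = (sqrt(2544) + m_i)/d_i with (m_0, d_0) = (0, 1). a_0 = floor(sqrt(2544)) = 50, since 50^2 = 2500 <= 2544 < 2601 = 51^2.
Iterate m_{i+1} = d_i*a_i - m_i, d_{i+1} = (2544 - m_{i+1}^2)/d_i, a_{i+1} = floor((a_0 + m_{i+1})/d_{i+1}):
  m_1 = 1*50 - 0 = 50, d_1 = (2544 - 50^2)/1 = 44/1 = 44, a_1 = floor((50 + 50)/44) = 2.
  m_2 = 44*2 - 50 = 38, d_2 = (2544 - 38^2)/44 = 1100/44 = 25, a_2 = floor((50 + 38)/25) = 3.
  m_3 = 25*3 - 38 = 37, d_3 = (2544 - 37^2)/25 = 1175/25 = 47, a_3 = floor((50 + 37)/47) = 1.
  m_4 = 47*1 - 37 = 10, d_4 = (2544 - 10^2)/47 = 2444/47 = 52, a_4 = floor((50 + 10)/52) = 1.
  m_5 = 52*1 - 10 = 42, d_5 = (2544 - 42^2)/52 = 780/52 = 15, a_5 = floor((50 + 42)/15) = 6.
  m_6 = 15*6 - 42 = 48, d_6 = (2544 - 48^2)/15 = 240/15 = 16, a_6 = floor((50 + 48)/16) = 6.
  m_7 = 16*6 - 48 = 48, d_7 = (2544 - 48^2)/16 = 240/16 = 15, a_7 = floor((50 + 48)/15) = 6.
  m_8 = 15*6 - 48 = 42, d_8 = (2544 - 42^2)/15 = 780/15 = 52, a_8 = floor((50 + 42)/52) = 1.
  m_9 = 52*1 - 42 = 10, d_9 = (2544 - 10^2)/52 = 2444/52 = 47, a_9 = floor((50 + 10)/47) = 1.
  m_10 = 47*1 - 10 = 37, d_10 = (2544 - 37^2)/47 = 1175/47 = 25, a_10 = floor((50 + 37)/25) = 3.
  m_11 = 25*3 - 37 = 38, d_11 = (2544 - 38^2)/25 = 1100/25 = 44, a_11 = floor((50 + 38)/44) = 2.
  m_12 = 44*2 - 38 = 50, d_12 = (2544 - 50^2)/44 = 44/44 = 1, a_12 = floor((50 + 50)/1) = 100.
  m_13 = 1*100 - 50 = 50, d_13 = (2544 - 50^2)/1 = 44/1 = 44: (m_13, d_13) = (m_1, d_1) = (50, 44), so from here the quotients repeat a_1, ..., a_12; the period length is 12.
Hence the expansion of sqrt(2544) is a_0 = 50 followed by the repeating block 2, 3, 1, 1, 6, 6, 6, 1, 1, 3, 2, 100 (period 12).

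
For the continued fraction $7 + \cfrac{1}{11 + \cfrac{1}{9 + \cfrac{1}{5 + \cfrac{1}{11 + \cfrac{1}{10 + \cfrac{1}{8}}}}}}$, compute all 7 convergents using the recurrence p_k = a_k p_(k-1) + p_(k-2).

7/1, 78/11, 709/100, 3623/511, 40562/5721, 409243/57721, 3314506/467489

Using the convergent recurrence p_i = a_i*p_{i-1} + p_{i-2}, q_i = a_i*q_{i-1} + q_{i-2} with p_{-2}=0, p_{-1}=1, q_{-2}=1, q_{-1}=0:
  i=0: a_0=7, p_0 = 7*1 + 0 = 7, q_0 = 7*0 + 1 = 1.
  i=1: a_1=11, p_1 = 11*7 + 1 = 78, q_1 = 11*1 + 0 = 11.
  i=2: a_2=9, p_2 = 9*78 + 7 = 709, q_2 = 9*11 + 1 = 100.
  i=3: a_3=5, p_3 = 5*709 + 78 = 3623, q_3 = 5*100 + 11 = 511.
  i=4: a_4=11, p_4 = 11*3623 + 709 = 40562, q_4 = 11*511 + 100 = 5721.
  i=5: a_5=10, p_5 = 10*40562 + 3623 = 409243, q_5 = 10*5721 + 511 = 57721.
  i=6: a_6=8, p_6 = 8*409243 + 40562 = 3314506, q_6 = 8*57721 + 5721 = 467489.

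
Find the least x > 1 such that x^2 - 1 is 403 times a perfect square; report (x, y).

(x, y) = (669878, 33369)

First expand sqrt(403) as a continued fraction. With x_i = (sqrt(403) + m_i)/d_i and (m_0, d_0) = (0, 1): a_0 = floor(sqrt(403)) = 20, since 20^2 = 400 <= 403 < 441 = 21^2.
Iterate m_{i+1} = d_i*a_i - m_i, d_{i+1} = (403 - m_{i+1}^2)/d_i, a_{i+1} = floor((a_0 + m_{i+1})/d_{i+1}):
  m_1 = 1*20 - 0 = 20, d_1 = (403 - 20^2)/1 = 3/1 = 3, a_1 = floor((20 + 20)/3) = 13.
  m_2 = 3*13 - 20 = 19, d_2 = (403 - 19^2)/3 = 42/3 = 14, a_2 = floor((20 + 19)/14) = 2.
  m_3 = 14*2 - 19 = 9, d_3 = (403 - 9^2)/14 = 322/14 = 23, a_3 = floor((20 + 9)/23) = 1.
  m_4 = 23*1 - 9 = 14, d_4 = (403 - 14^2)/23 = 207/23 = 9, a_4 = floor((20 + 14)/9) = 3.
  m_5 = 9*3 - 14 = 13, d_5 = (403 - 13^2)/9 = 234/9 = 26, a_5 = floor((20 + 13)/26) = 1.
  m_6 = 26*1 - 13 = 13, d_6 = (403 - 13^2)/26 = 234/26 = 9, a_6 = floor((20 + 13)/9) = 3.
  m_7 = 9*3 - 13 = 14, d_7 = (403 - 14^2)/9 = 207/9 = 23, a_7 = floor((20 + 14)/23) = 1.
  m_8 = 23*1 - 14 = 9, d_8 = (403 - 9^2)/23 = 322/23 = 14, a_8 = floor((20 + 9)/14) = 2.
  m_9 = 14*2 - 9 = 19, d_9 = (403 - 19^2)/14 = 42/14 = 3, a_9 = floor((20 + 19)/3) = 13.
  m_10 = 3*13 - 19 = 20, d_10 = (403 - 20^2)/3 = 3/3 = 1, a_10 = floor((20 + 20)/1) = 40.
  m_11 = 1*40 - 20 = 20, d_11 = (403 - 20^2)/1 = 3/1 = 3: (m_11, d_11) = (m_1, d_1) = (20, 3), so from here the quotients repeat a_1, ..., a_10; the period length is 10.
So sqrt(403) = [20; (13, 2, 1, 3, 1, 3, 1, 2, 13, 40)] with period length k = 10.
k is even, so the fundamental solution of x^2 - 403y^2 = 1 is (p_{k-1}, q_{k-1}) = (p_9, q_9); compute convergents through index 9.
Convergents (p_i = a_i*p_{i-1} + p_{i-2}, q_i = a_i*q_{i-1} + q_{i-2} with p_{-2}=0, p_{-1}=1, q_{-2}=1, q_{-1}=0):
  i=0: a_0=20, p_0 = 20*1 + 0 = 20, q_0 = 20*0 + 1 = 1.
  i=1: a_1=13, p_1 = 13*20 + 1 = 261, q_1 = 13*1 + 0 = 13.
  i=2: a_2=2, p_2 = 2*261 + 20 = 542, q_2 = 2*13 + 1 = 27.
  i=3: a_3=1, p_3 = 1*542 + 261 = 803, q_3 = 1*27 + 13 = 40.
  i=4: a_4=3, p_4 = 3*803 + 542 = 2951, q_4 = 3*40 + 27 = 147.
  i=5: a_5=1, p_5 = 1*2951 + 803 = 3754, q_5 = 1*147 + 40 = 187.
  i=6: a_6=3, p_6 = 3*3754 + 2951 = 14213, q_6 = 3*187 + 147 = 708.
  i=7: a_7=1, p_7 = 1*14213 + 3754 = 17967, q_7 = 1*708 + 187 = 895.
  i=8: a_8=2, p_8 = 2*17967 + 14213 = 50147, q_8 = 2*895 + 708 = 2498.
  i=9: a_9=13, p_9 = 13*50147 + 17967 = 669878, q_9 = 13*2498 + 895 = 33369.
Check: 669878^2 - 403*33369^2 = 448736534884 - 448736534883 = 1, so (x, y) = (669878, 33369) solves the equation, and by the theorem it is the least positive solution.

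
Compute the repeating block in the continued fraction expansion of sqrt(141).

[11; (1, 6, 1, 22)]

Write x_i = (sqrt(141) + m_i)/d_i with (m_0, d_0) = (0, 1). a_0 = floor(sqrt(141)) = 11, since 11^2 = 121 <= 141 < 144 = 12^2.
Iterate m_{i+1} = d_i*a_i - m_i, d_{i+1} = (141 - m_{i+1}^2)/d_i, a_{i+1} = floor((a_0 + m_{i+1})/d_{i+1}):
  m_1 = 1*11 - 0 = 11, d_1 = (141 - 11^2)/1 = 20/1 = 20, a_1 = floor((11 + 11)/20) = 1.
  m_2 = 20*1 - 11 = 9, d_2 = (141 - 9^2)/20 = 60/20 = 3, a_2 = floor((11 + 9)/3) = 6.
  m_3 = 3*6 - 9 = 9, d_3 = (141 - 9^2)/3 = 60/3 = 20, a_3 = floor((11 + 9)/20) = 1.
  m_4 = 20*1 - 9 = 11, d_4 = (141 - 11^2)/20 = 20/20 = 1, a_4 = floor((11 + 11)/1) = 22.
  m_5 = 1*22 - 11 = 11, d_5 = (141 - 11^2)/1 = 20/1 = 20: (m_5, d_5) = (m_1, d_1) = (11, 20), so from here the quotients repeat a_1, ..., a_4; the period length is 4.
Hence the expansion of sqrt(141) is a_0 = 11 followed by the repeating block 1, 6, 1, 22 (period 4).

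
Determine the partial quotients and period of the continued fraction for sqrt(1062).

[32; (1, 1, 2, 3, 32, 3, 2, 1, 1, 64)]

Write x_i = (sqrt(1062) + m_i)/d_i with (m_0, d_0) = (0, 1). a_0 = floor(sqrt(1062)) = 32, since 32^2 = 1024 <= 1062 < 1089 = 33^2.
Iterate m_{i+1} = d_i*a_i - m_i, d_{i+1} = (1062 - m_{i+1}^2)/d_i, a_{i+1} = floor((a_0 + m_{i+1})/d_{i+1}):
  m_1 = 1*32 - 0 = 32, d_1 = (1062 - 32^2)/1 = 38/1 = 38, a_1 = floor((32 + 32)/38) = 1.
  m_2 = 38*1 - 32 = 6, d_2 = (1062 - 6^2)/38 = 1026/38 = 27, a_2 = floor((32 + 6)/27) = 1.
  m_3 = 27*1 - 6 = 21, d_3 = (1062 - 21^2)/27 = 621/27 = 23, a_3 = floor((32 + 21)/23) = 2.
  m_4 = 23*2 - 21 = 25, d_4 = (1062 - 25^2)/23 = 437/23 = 19, a_4 = floor((32 + 25)/19) = 3.
  m_5 = 19*3 - 25 = 32, d_5 = (1062 - 32^2)/19 = 38/19 = 2, a_5 = floor((32 + 32)/2) = 32.
  m_6 = 2*32 - 32 = 32, d_6 = (1062 - 32^2)/2 = 38/2 = 19, a_6 = floor((32 + 32)/19) = 3.
  m_7 = 19*3 - 32 = 25, d_7 = (1062 - 25^2)/19 = 437/19 = 23, a_7 = floor((32 + 25)/23) = 2.
  m_8 = 23*2 - 25 = 21, d_8 = (1062 - 21^2)/23 = 621/23 = 27, a_8 = floor((32 + 21)/27) = 1.
  m_9 = 27*1 - 21 = 6, d_9 = (1062 - 6^2)/27 = 1026/27 = 38, a_9 = floor((32 + 6)/38) = 1.
  m_10 = 38*1 - 6 = 32, d_10 = (1062 - 32^2)/38 = 38/38 = 1, a_10 = floor((32 + 32)/1) = 64.
  m_11 = 1*64 - 32 = 32, d_11 = (1062 - 32^2)/1 = 38/1 = 38: (m_11, d_11) = (m_1, d_1) = (32, 38), so from here the quotients repeat a_1, ..., a_10; the period length is 10.
Hence the expansion of sqrt(1062) is a_0 = 32 followed by the repeating block 1, 1, 2, 3, 32, 3, 2, 1, 1, 64 (period 10).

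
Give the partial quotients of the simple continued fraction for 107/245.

Run the Euclidean algorithm on 107 and 245; the successive quotients are the partial quotients a_0, a_1, ... (each step inverts the fractional part left over by the previous one):
  107 = 0*245 + 107, so a_0 = 0.
  245 = 2*107 + 31, so a_1 = 2.
  107 = 3*31 + 14, so a_2 = 3.
  31 = 2*14 + 3, so a_3 = 2.
  14 = 4*3 + 2, so a_4 = 4.
  3 = 1*2 + 1, so a_5 = 1.
  2 = 2*1 + 0, so a_6 = 2.
The remainder reaches 0 after 7 divisions, so the expansion has 7 partial quotients, read off in order.

[0; 2, 3, 2, 4, 1, 2]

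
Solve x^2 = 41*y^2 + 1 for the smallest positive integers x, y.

(x, y) = (2049, 320)

First expand sqrt(41) as a continued fraction. With x_i = (sqrt(41) + m_i)/d_i and (m_0, d_0) = (0, 1): a_0 = floor(sqrt(41)) = 6, since 6^2 = 36 <= 41 < 49 = 7^2.
Iterate m_{i+1} = d_i*a_i - m_i, d_{i+1} = (41 - m_{i+1}^2)/d_i, a_{i+1} = floor((a_0 + m_{i+1})/d_{i+1}):
  m_1 = 1*6 - 0 = 6, d_1 = (41 - 6^2)/1 = 5/1 = 5, a_1 = floor((6 + 6)/5) = 2.
  m_2 = 5*2 - 6 = 4, d_2 = (41 - 4^2)/5 = 25/5 = 5, a_2 = floor((6 + 4)/5) = 2.
  m_3 = 5*2 - 4 = 6, d_3 = (41 - 6^2)/5 = 5/5 = 1, a_3 = floor((6 + 6)/1) = 12.
  m_4 = 1*12 - 6 = 6, d_4 = (41 - 6^2)/1 = 5/1 = 5: (m_4, d_4) = (m_1, d_1) = (6, 5), so from here the quotients repeat a_1, ..., a_3; the period length is 3.
So sqrt(41) = [6; (2, 2, 12)] with period length k = 3.
k is odd, so (p_{k-1}, q_{k-1}) only solves x^2 - 41y^2 = -1 and the fundamental solution of x^2 - 41y^2 = 1 is (p_{2k-1}, q_{2k-1}) = (p_5, q_5); compute convergents through index 5, running through the period twice.
Convergents (p_i = a_i*p_{i-1} + p_{i-2}, q_i = a_i*q_{i-1} + q_{i-2} with p_{-2}=0, p_{-1}=1, q_{-2}=1, q_{-1}=0):
  i=0: a_0=6, p_0 = 6*1 + 0 = 6, q_0 = 6*0 + 1 = 1.
  i=1: a_1=2, p_1 = 2*6 + 1 = 13, q_1 = 2*1 + 0 = 2.
  i=2: a_2=2, p_2 = 2*13 + 6 = 32, q_2 = 2*2 + 1 = 5.
  i=3: a_3=12, p_3 = 12*32 + 13 = 397, q_3 = 12*5 + 2 = 62.
  i=4: a_4=2, p_4 = 2*397 + 32 = 826, q_4 = 2*62 + 5 = 129.
  i=5: a_5=2, p_5 = 2*826 + 397 = 2049, q_5 = 2*129 + 62 = 320.
Indeed p_2^2 - 41*q_2^2 = 1024 - 1025 = -1, not +1.
Check: 2049^2 - 41*320^2 = 4198401 - 4198400 = 1, so (x, y) = (2049, 320) solves the equation, and by the theorem it is the least positive solution.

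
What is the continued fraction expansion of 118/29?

[4; 14, 2]

Run the Euclidean algorithm on 118 and 29; the successive quotients are the partial quotients a_0, a_1, ... (each step inverts the fractional part left over by the previous one):
  118 = 4*29 + 2, so a_0 = 4.
  29 = 14*2 + 1, so a_1 = 14.
  2 = 2*1 + 0, so a_2 = 2.
The remainder reaches 0 after 3 divisions, so the expansion has 3 partial quotients, read off in order.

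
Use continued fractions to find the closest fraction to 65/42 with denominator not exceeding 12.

17/11

Expand x = 65/42 as a continued fraction with the Euclidean algorithm:
  65 = 1*42 + 23, so a_0 = 1.
  42 = 1*23 + 19, so a_1 = 1.
  23 = 1*19 + 4, so a_2 = 1.
  19 = 4*4 + 3, so a_3 = 4.
  4 = 1*3 + 1, so a_4 = 1.
  3 = 3*1 + 0, so a_5 = 3.
so x = [1; 1, 1, 4, 1, 3].
Convergents (p_i = a_i*p_{i-1} + p_{i-2}, q_i = a_i*q_{i-1} + q_{i-2} with p_{-2}=0, p_{-1}=1, q_{-2}=1, q_{-1}=0), until the denominator exceeds 12:
  i=0: a_0=1, p_0 = 1*1 + 0 = 1, q_0 = 1*0 + 1 = 1.
  i=1: a_1=1, p_1 = 1*1 + 1 = 2, q_1 = 1*1 + 0 = 1.
  i=2: a_2=1, p_2 = 1*2 + 1 = 3, q_2 = 1*1 + 1 = 2.
  i=3: a_3=4, p_3 = 4*3 + 2 = 14, q_3 = 4*2 + 1 = 9.
  i=4: a_4=1, p_4 = 1*14 + 3 = 17, q_4 = 1*9 + 2 = 11.
  i=5: a_5=3, p_5 = 3*17 + 14 = 65, q_5 = 3*11 + 9 = 42.
q_5 = 42 > 12, so the last convergent with denominator <= 12 is p_4/q_4 = 17/11.
The closest fraction with denominator <= 12 is either p_4/q_4 or the intermediate fraction (k*p_4 + p_3)/(k*q_4 + q_3) with the largest k >= 1 whose denominator stays <= 12; these approach x as k grows, and every other convergent or intermediate fraction in range is farther away.
Largest k: floor((12 - q_3)/q_4) = floor((12 - 9)/11) = 0.
Since k = 0, no intermediate fraction beyond p_4/q_4 has denominator <= 12, so the convergent 17/11 is the closest (its error is |65*11 - 17*42|/(42*11) = 1/462).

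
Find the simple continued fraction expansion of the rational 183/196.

[0; 1, 14, 13]

Run the Euclidean algorithm on 183 and 196; the successive quotients are the partial quotients a_0, a_1, ... (each step inverts the fractional part left over by the previous one):
  183 = 0*196 + 183, so a_0 = 0.
  196 = 1*183 + 13, so a_1 = 1.
  183 = 14*13 + 1, so a_2 = 14.
  13 = 13*1 + 0, so a_3 = 13.
The remainder reaches 0 after 4 divisions, so the expansion has 4 partial quotients, read off in order.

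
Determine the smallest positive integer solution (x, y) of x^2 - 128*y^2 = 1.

(x, y) = (577, 51)

First expand sqrt(128) as a continued fraction. With x_i = (sqrt(128) + m_i)/d_i and (m_0, d_0) = (0, 1): a_0 = floor(sqrt(128)) = 11, since 11^2 = 121 <= 128 < 144 = 12^2.
Iterate m_{i+1} = d_i*a_i - m_i, d_{i+1} = (128 - m_{i+1}^2)/d_i, a_{i+1} = floor((a_0 + m_{i+1})/d_{i+1}):
  m_1 = 1*11 - 0 = 11, d_1 = (128 - 11^2)/1 = 7/1 = 7, a_1 = floor((11 + 11)/7) = 3.
  m_2 = 7*3 - 11 = 10, d_2 = (128 - 10^2)/7 = 28/7 = 4, a_2 = floor((11 + 10)/4) = 5.
  m_3 = 4*5 - 10 = 10, d_3 = (128 - 10^2)/4 = 28/4 = 7, a_3 = floor((11 + 10)/7) = 3.
  m_4 = 7*3 - 10 = 11, d_4 = (128 - 11^2)/7 = 7/7 = 1, a_4 = floor((11 + 11)/1) = 22.
  m_5 = 1*22 - 11 = 11, d_5 = (128 - 11^2)/1 = 7/1 = 7: (m_5, d_5) = (m_1, d_1) = (11, 7), so from here the quotients repeat a_1, ..., a_4; the period length is 4.
So sqrt(128) = [11; (3, 5, 3, 22)] with period length k = 4.
k is even, so the fundamental solution of x^2 - 128y^2 = 1 is (p_{k-1}, q_{k-1}) = (p_3, q_3); compute convergents through index 3.
Convergents (p_i = a_i*p_{i-1} + p_{i-2}, q_i = a_i*q_{i-1} + q_{i-2} with p_{-2}=0, p_{-1}=1, q_{-2}=1, q_{-1}=0):
  i=0: a_0=11, p_0 = 11*1 + 0 = 11, q_0 = 11*0 + 1 = 1.
  i=1: a_1=3, p_1 = 3*11 + 1 = 34, q_1 = 3*1 + 0 = 3.
  i=2: a_2=5, p_2 = 5*34 + 11 = 181, q_2 = 5*3 + 1 = 16.
  i=3: a_3=3, p_3 = 3*181 + 34 = 577, q_3 = 3*16 + 3 = 51.
Check: 577^2 - 128*51^2 = 332929 - 332928 = 1, so (x, y) = (577, 51) solves the equation, and by the theorem it is the least positive solution.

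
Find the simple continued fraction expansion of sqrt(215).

Write x_i = (sqrt(215) + m_i)/d_i with (m_0, d_0) = (0, 1). a_0 = floor(sqrt(215)) = 14, since 14^2 = 196 <= 215 < 225 = 15^2.
Iterate m_{i+1} = d_i*a_i - m_i, d_{i+1} = (215 - m_{i+1}^2)/d_i, a_{i+1} = floor((a_0 + m_{i+1})/d_{i+1}):
  m_1 = 1*14 - 0 = 14, d_1 = (215 - 14^2)/1 = 19/1 = 19, a_1 = floor((14 + 14)/19) = 1.
  m_2 = 19*1 - 14 = 5, d_2 = (215 - 5^2)/19 = 190/19 = 10, a_2 = floor((14 + 5)/10) = 1.
  m_3 = 10*1 - 5 = 5, d_3 = (215 - 5^2)/10 = 190/10 = 19, a_3 = floor((14 + 5)/19) = 1.
  m_4 = 19*1 - 5 = 14, d_4 = (215 - 14^2)/19 = 19/19 = 1, a_4 = floor((14 + 14)/1) = 28.
  m_5 = 1*28 - 14 = 14, d_5 = (215 - 14^2)/1 = 19/1 = 19: (m_5, d_5) = (m_1, d_1) = (14, 19), so from here the quotients repeat a_1, ..., a_4; the period length is 4.
Hence the expansion of sqrt(215) is a_0 = 14 followed by the repeating block 1, 1, 1, 28 (period 4).

[14; (1, 1, 1, 28)]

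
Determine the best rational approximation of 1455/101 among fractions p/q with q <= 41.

Expand x = 1455/101 as a continued fraction with the Euclidean algorithm:
  1455 = 14*101 + 41, so a_0 = 14.
  101 = 2*41 + 19, so a_1 = 2.
  41 = 2*19 + 3, so a_2 = 2.
  19 = 6*3 + 1, so a_3 = 6.
  3 = 3*1 + 0, so a_4 = 3.
so x = [14; 2, 2, 6, 3].
Convergents (p_i = a_i*p_{i-1} + p_{i-2}, q_i = a_i*q_{i-1} + q_{i-2} with p_{-2}=0, p_{-1}=1, q_{-2}=1, q_{-1}=0), until the denominator exceeds 41:
  i=0: a_0=14, p_0 = 14*1 + 0 = 14, q_0 = 14*0 + 1 = 1.
  i=1: a_1=2, p_1 = 2*14 + 1 = 29, q_1 = 2*1 + 0 = 2.
  i=2: a_2=2, p_2 = 2*29 + 14 = 72, q_2 = 2*2 + 1 = 5.
  i=3: a_3=6, p_3 = 6*72 + 29 = 461, q_3 = 6*5 + 2 = 32.
  i=4: a_4=3, p_4 = 3*461 + 72 = 1455, q_4 = 3*32 + 5 = 101.
q_4 = 101 > 41, so the last convergent with denominator <= 41 is p_3/q_3 = 461/32.
The closest fraction with denominator <= 41 is either p_3/q_3 or the intermediate fraction (k*p_3 + p_2)/(k*q_3 + q_2) with the largest k >= 1 whose denominator stays <= 41; these approach x as k grows, and every other convergent or intermediate fraction in range is farther away.
Largest k: floor((41 - q_2)/q_3) = floor((41 - 5)/32) = 1.
That gives (1*461 + 72)/(1*32 + 5) = 533/37.
Compare the errors: |x - 461/32| = |1455*32 - 461*101|/(101*32) = 1/3232, and |x - 533/37| = |1455*37 - 533*101|/(101*37) = 2/3737.
Cross-multiplying, 1*3737 = 3737 < 6464 = 2*3232, so 1/3232 is smaller: the convergent 461/32 is closer to x than 533/37.

461/32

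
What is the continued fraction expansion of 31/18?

[1; 1, 2, 1, 1, 2]

Run the Euclidean algorithm on 31 and 18; the successive quotients are the partial quotients a_0, a_1, ... (each step inverts the fractional part left over by the previous one):
  31 = 1*18 + 13, so a_0 = 1.
  18 = 1*13 + 5, so a_1 = 1.
  13 = 2*5 + 3, so a_2 = 2.
  5 = 1*3 + 2, so a_3 = 1.
  3 = 1*2 + 1, so a_4 = 1.
  2 = 2*1 + 0, so a_5 = 2.
The remainder reaches 0 after 6 divisions, so the expansion has 6 partial quotients, read off in order.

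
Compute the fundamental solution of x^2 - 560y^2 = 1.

(x, y) = (71, 3)

First expand sqrt(560) as a continued fraction. With x_i = (sqrt(560) + m_i)/d_i and (m_0, d_0) = (0, 1): a_0 = floor(sqrt(560)) = 23, since 23^2 = 529 <= 560 < 576 = 24^2.
Iterate m_{i+1} = d_i*a_i - m_i, d_{i+1} = (560 - m_{i+1}^2)/d_i, a_{i+1} = floor((a_0 + m_{i+1})/d_{i+1}):
  m_1 = 1*23 - 0 = 23, d_1 = (560 - 23^2)/1 = 31/1 = 31, a_1 = floor((23 + 23)/31) = 1.
  m_2 = 31*1 - 23 = 8, d_2 = (560 - 8^2)/31 = 496/31 = 16, a_2 = floor((23 + 8)/16) = 1.
  m_3 = 16*1 - 8 = 8, d_3 = (560 - 8^2)/16 = 496/16 = 31, a_3 = floor((23 + 8)/31) = 1.
  m_4 = 31*1 - 8 = 23, d_4 = (560 - 23^2)/31 = 31/31 = 1, a_4 = floor((23 + 23)/1) = 46.
  m_5 = 1*46 - 23 = 23, d_5 = (560 - 23^2)/1 = 31/1 = 31: (m_5, d_5) = (m_1, d_1) = (23, 31), so from here the quotients repeat a_1, ..., a_4; the period length is 4.
So sqrt(560) = [23; (1, 1, 1, 46)] with period length k = 4.
k is even, so the fundamental solution of x^2 - 560y^2 = 1 is (p_{k-1}, q_{k-1}) = (p_3, q_3); compute convergents through index 3.
Convergents (p_i = a_i*p_{i-1} + p_{i-2}, q_i = a_i*q_{i-1} + q_{i-2} with p_{-2}=0, p_{-1}=1, q_{-2}=1, q_{-1}=0):
  i=0: a_0=23, p_0 = 23*1 + 0 = 23, q_0 = 23*0 + 1 = 1.
  i=1: a_1=1, p_1 = 1*23 + 1 = 24, q_1 = 1*1 + 0 = 1.
  i=2: a_2=1, p_2 = 1*24 + 23 = 47, q_2 = 1*1 + 1 = 2.
  i=3: a_3=1, p_3 = 1*47 + 24 = 71, q_3 = 1*2 + 1 = 3.
Check: 71^2 - 560*3^2 = 5041 - 5040 = 1, so (x, y) = (71, 3) solves the equation, and by the theorem it is the least positive solution.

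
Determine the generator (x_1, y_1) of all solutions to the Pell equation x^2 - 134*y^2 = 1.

First expand sqrt(134) as a continued fraction. With x_i = (sqrt(134) + m_i)/d_i and (m_0, d_0) = (0, 1): a_0 = floor(sqrt(134)) = 11, since 11^2 = 121 <= 134 < 144 = 12^2.
Iterate m_{i+1} = d_i*a_i - m_i, d_{i+1} = (134 - m_{i+1}^2)/d_i, a_{i+1} = floor((a_0 + m_{i+1})/d_{i+1}):
  m_1 = 1*11 - 0 = 11, d_1 = (134 - 11^2)/1 = 13/1 = 13, a_1 = floor((11 + 11)/13) = 1.
  m_2 = 13*1 - 11 = 2, d_2 = (134 - 2^2)/13 = 130/13 = 10, a_2 = floor((11 + 2)/10) = 1.
  m_3 = 10*1 - 2 = 8, d_3 = (134 - 8^2)/10 = 70/10 = 7, a_3 = floor((11 + 8)/7) = 2.
  m_4 = 7*2 - 8 = 6, d_4 = (134 - 6^2)/7 = 98/7 = 14, a_4 = floor((11 + 6)/14) = 1.
  m_5 = 14*1 - 6 = 8, d_5 = (134 - 8^2)/14 = 70/14 = 5, a_5 = floor((11 + 8)/5) = 3.
  m_6 = 5*3 - 8 = 7, d_6 = (134 - 7^2)/5 = 85/5 = 17, a_6 = floor((11 + 7)/17) = 1.
  m_7 = 17*1 - 7 = 10, d_7 = (134 - 10^2)/17 = 34/17 = 2, a_7 = floor((11 + 10)/2) = 10.
  m_8 = 2*10 - 10 = 10, d_8 = (134 - 10^2)/2 = 34/2 = 17, a_8 = floor((11 + 10)/17) = 1.
  m_9 = 17*1 - 10 = 7, d_9 = (134 - 7^2)/17 = 85/17 = 5, a_9 = floor((11 + 7)/5) = 3.
  m_10 = 5*3 - 7 = 8, d_10 = (134 - 8^2)/5 = 70/5 = 14, a_10 = floor((11 + 8)/14) = 1.
  m_11 = 14*1 - 8 = 6, d_11 = (134 - 6^2)/14 = 98/14 = 7, a_11 = floor((11 + 6)/7) = 2.
  m_12 = 7*2 - 6 = 8, d_12 = (134 - 8^2)/7 = 70/7 = 10, a_12 = floor((11 + 8)/10) = 1.
  m_13 = 10*1 - 8 = 2, d_13 = (134 - 2^2)/10 = 130/10 = 13, a_13 = floor((11 + 2)/13) = 1.
  m_14 = 13*1 - 2 = 11, d_14 = (134 - 11^2)/13 = 13/13 = 1, a_14 = floor((11 + 11)/1) = 22.
  m_15 = 1*22 - 11 = 11, d_15 = (134 - 11^2)/1 = 13/1 = 13: (m_15, d_15) = (m_1, d_1) = (11, 13), so from here the quotients repeat a_1, ..., a_14; the period length is 14.
So sqrt(134) = [11; (1, 1, 2, 1, 3, 1, 10, 1, 3, 1, 2, 1, 1, 22)] with period length k = 14.
k is even, so the fundamental solution of x^2 - 134y^2 = 1 is (p_{k-1}, q_{k-1}) = (p_13, q_13); compute convergents through index 13.
Convergents (p_i = a_i*p_{i-1} + p_{i-2}, q_i = a_i*q_{i-1} + q_{i-2} with p_{-2}=0, p_{-1}=1, q_{-2}=1, q_{-1}=0):
  i=0: a_0=11, p_0 = 11*1 + 0 = 11, q_0 = 11*0 + 1 = 1.
  i=1: a_1=1, p_1 = 1*11 + 1 = 12, q_1 = 1*1 + 0 = 1.
  i=2: a_2=1, p_2 = 1*12 + 11 = 23, q_2 = 1*1 + 1 = 2.
  i=3: a_3=2, p_3 = 2*23 + 12 = 58, q_3 = 2*2 + 1 = 5.
  i=4: a_4=1, p_4 = 1*58 + 23 = 81, q_4 = 1*5 + 2 = 7.
  i=5: a_5=3, p_5 = 3*81 + 58 = 301, q_5 = 3*7 + 5 = 26.
  i=6: a_6=1, p_6 = 1*301 + 81 = 382, q_6 = 1*26 + 7 = 33.
  i=7: a_7=10, p_7 = 10*382 + 301 = 4121, q_7 = 10*33 + 26 = 356.
  i=8: a_8=1, p_8 = 1*4121 + 382 = 4503, q_8 = 1*356 + 33 = 389.
  i=9: a_9=3, p_9 = 3*4503 + 4121 = 17630, q_9 = 3*389 + 356 = 1523.
  i=10: a_10=1, p_10 = 1*17630 + 4503 = 22133, q_10 = 1*1523 + 389 = 1912.
  i=11: a_11=2, p_11 = 2*22133 + 17630 = 61896, q_11 = 2*1912 + 1523 = 5347.
  i=12: a_12=1, p_12 = 1*61896 + 22133 = 84029, q_12 = 1*5347 + 1912 = 7259.
  i=13: a_13=1, p_13 = 1*84029 + 61896 = 145925, q_13 = 1*7259 + 5347 = 12606.
Check: 145925^2 - 134*12606^2 = 21294105625 - 21294105624 = 1, so (x, y) = (145925, 12606) solves the equation, and by the theorem it is the least positive solution.

(x, y) = (145925, 12606)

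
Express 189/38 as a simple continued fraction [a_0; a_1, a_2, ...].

Run the Euclidean algorithm on 189 and 38; the successive quotients are the partial quotients a_0, a_1, ... (each step inverts the fractional part left over by the previous one):
  189 = 4*38 + 37, so a_0 = 4.
  38 = 1*37 + 1, so a_1 = 1.
  37 = 37*1 + 0, so a_2 = 37.
The remainder reaches 0 after 3 divisions, so the expansion has 3 partial quotients, read off in order.

[4; 1, 37]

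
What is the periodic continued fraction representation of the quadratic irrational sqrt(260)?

Write x_i = (sqrt(260) + m_i)/d_i with (m_0, d_0) = (0, 1). a_0 = floor(sqrt(260)) = 16, since 16^2 = 256 <= 260 < 289 = 17^2.
Iterate m_{i+1} = d_i*a_i - m_i, d_{i+1} = (260 - m_{i+1}^2)/d_i, a_{i+1} = floor((a_0 + m_{i+1})/d_{i+1}):
  m_1 = 1*16 - 0 = 16, d_1 = (260 - 16^2)/1 = 4/1 = 4, a_1 = floor((16 + 16)/4) = 8.
  m_2 = 4*8 - 16 = 16, d_2 = (260 - 16^2)/4 = 4/4 = 1, a_2 = floor((16 + 16)/1) = 32.
  m_3 = 1*32 - 16 = 16, d_3 = (260 - 16^2)/1 = 4/1 = 4: (m_3, d_3) = (m_1, d_1) = (16, 4), so from here the quotients repeat a_1, a_2; the period length is 2.
Hence the expansion of sqrt(260) is a_0 = 16 followed by the repeating block 8, 32 (period 2).

[16; (8, 32)]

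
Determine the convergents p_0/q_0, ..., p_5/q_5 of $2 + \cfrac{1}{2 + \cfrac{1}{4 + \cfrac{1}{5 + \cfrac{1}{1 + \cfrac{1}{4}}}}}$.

2/1, 5/2, 22/9, 115/47, 137/56, 663/271

Using the convergent recurrence p_i = a_i*p_{i-1} + p_{i-2}, q_i = a_i*q_{i-1} + q_{i-2} with p_{-2}=0, p_{-1}=1, q_{-2}=1, q_{-1}=0:
  i=0: a_0=2, p_0 = 2*1 + 0 = 2, q_0 = 2*0 + 1 = 1.
  i=1: a_1=2, p_1 = 2*2 + 1 = 5, q_1 = 2*1 + 0 = 2.
  i=2: a_2=4, p_2 = 4*5 + 2 = 22, q_2 = 4*2 + 1 = 9.
  i=3: a_3=5, p_3 = 5*22 + 5 = 115, q_3 = 5*9 + 2 = 47.
  i=4: a_4=1, p_4 = 1*115 + 22 = 137, q_4 = 1*47 + 9 = 56.
  i=5: a_5=4, p_5 = 4*137 + 115 = 663, q_5 = 4*56 + 47 = 271.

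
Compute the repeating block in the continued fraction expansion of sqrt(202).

[14; (4, 1, 2, 2, 1, 4, 28)]

Write x_i = (sqrt(202) + m_i)/d_i with (m_0, d_0) = (0, 1). a_0 = floor(sqrt(202)) = 14, since 14^2 = 196 <= 202 < 225 = 15^2.
Iterate m_{i+1} = d_i*a_i - m_i, d_{i+1} = (202 - m_{i+1}^2)/d_i, a_{i+1} = floor((a_0 + m_{i+1})/d_{i+1}):
  m_1 = 1*14 - 0 = 14, d_1 = (202 - 14^2)/1 = 6/1 = 6, a_1 = floor((14 + 14)/6) = 4.
  m_2 = 6*4 - 14 = 10, d_2 = (202 - 10^2)/6 = 102/6 = 17, a_2 = floor((14 + 10)/17) = 1.
  m_3 = 17*1 - 10 = 7, d_3 = (202 - 7^2)/17 = 153/17 = 9, a_3 = floor((14 + 7)/9) = 2.
  m_4 = 9*2 - 7 = 11, d_4 = (202 - 11^2)/9 = 81/9 = 9, a_4 = floor((14 + 11)/9) = 2.
  m_5 = 9*2 - 11 = 7, d_5 = (202 - 7^2)/9 = 153/9 = 17, a_5 = floor((14 + 7)/17) = 1.
  m_6 = 17*1 - 7 = 10, d_6 = (202 - 10^2)/17 = 102/17 = 6, a_6 = floor((14 + 10)/6) = 4.
  m_7 = 6*4 - 10 = 14, d_7 = (202 - 14^2)/6 = 6/6 = 1, a_7 = floor((14 + 14)/1) = 28.
  m_8 = 1*28 - 14 = 14, d_8 = (202 - 14^2)/1 = 6/1 = 6: (m_8, d_8) = (m_1, d_1) = (14, 6), so from here the quotients repeat a_1, ..., a_7; the period length is 7.
Hence the expansion of sqrt(202) is a_0 = 14 followed by the repeating block 4, 1, 2, 2, 1, 4, 28 (period 7).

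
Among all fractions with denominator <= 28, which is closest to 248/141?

Expand x = 248/141 as a continued fraction with the Euclidean algorithm:
  248 = 1*141 + 107, so a_0 = 1.
  141 = 1*107 + 34, so a_1 = 1.
  107 = 3*34 + 5, so a_2 = 3.
  34 = 6*5 + 4, so a_3 = 6.
  5 = 1*4 + 1, so a_4 = 1.
  4 = 4*1 + 0, so a_5 = 4.
so x = [1; 1, 3, 6, 1, 4].
Convergents (p_i = a_i*p_{i-1} + p_{i-2}, q_i = a_i*q_{i-1} + q_{i-2} with p_{-2}=0, p_{-1}=1, q_{-2}=1, q_{-1}=0), until the denominator exceeds 28:
  i=0: a_0=1, p_0 = 1*1 + 0 = 1, q_0 = 1*0 + 1 = 1.
  i=1: a_1=1, p_1 = 1*1 + 1 = 2, q_1 = 1*1 + 0 = 1.
  i=2: a_2=3, p_2 = 3*2 + 1 = 7, q_2 = 3*1 + 1 = 4.
  i=3: a_3=6, p_3 = 6*7 + 2 = 44, q_3 = 6*4 + 1 = 25.
  i=4: a_4=1, p_4 = 1*44 + 7 = 51, q_4 = 1*25 + 4 = 29.
q_4 = 29 > 28, so the last convergent with denominator <= 28 is p_3/q_3 = 44/25.
The closest fraction with denominator <= 28 is either p_3/q_3 or the intermediate fraction (k*p_3 + p_2)/(k*q_3 + q_2) with the largest k >= 1 whose denominator stays <= 28; these approach x as k grows, and every other convergent or intermediate fraction in range is farther away.
Largest k: floor((28 - q_2)/q_3) = floor((28 - 4)/25) = 0.
Since k = 0, no intermediate fraction beyond p_3/q_3 has denominator <= 28, so the convergent 44/25 is the closest (its error is |248*25 - 44*141|/(141*25) = 4/3525).

44/25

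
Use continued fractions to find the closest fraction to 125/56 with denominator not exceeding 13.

Expand x = 125/56 as a continued fraction with the Euclidean algorithm:
  125 = 2*56 + 13, so a_0 = 2.
  56 = 4*13 + 4, so a_1 = 4.
  13 = 3*4 + 1, so a_2 = 3.
  4 = 4*1 + 0, so a_3 = 4.
so x = [2; 4, 3, 4].
Convergents (p_i = a_i*p_{i-1} + p_{i-2}, q_i = a_i*q_{i-1} + q_{i-2} with p_{-2}=0, p_{-1}=1, q_{-2}=1, q_{-1}=0), until the denominator exceeds 13:
  i=0: a_0=2, p_0 = 2*1 + 0 = 2, q_0 = 2*0 + 1 = 1.
  i=1: a_1=4, p_1 = 4*2 + 1 = 9, q_1 = 4*1 + 0 = 4.
  i=2: a_2=3, p_2 = 3*9 + 2 = 29, q_2 = 3*4 + 1 = 13.
  i=3: a_3=4, p_3 = 4*29 + 9 = 125, q_3 = 4*13 + 4 = 56.
q_3 = 56 > 13, so the last convergent with denominator <= 13 is p_2/q_2 = 29/13.
The closest fraction with denominator <= 13 is either p_2/q_2 or the intermediate fraction (k*p_2 + p_1)/(k*q_2 + q_1) with the largest k >= 1 whose denominator stays <= 13; these approach x as k grows, and every other convergent or intermediate fraction in range is farther away.
Largest k: floor((13 - q_1)/q_2) = floor((13 - 4)/13) = 0.
Since k = 0, no intermediate fraction beyond p_2/q_2 has denominator <= 13, so the convergent 29/13 is the closest (its error is |125*13 - 29*56|/(56*13) = 1/728).

29/13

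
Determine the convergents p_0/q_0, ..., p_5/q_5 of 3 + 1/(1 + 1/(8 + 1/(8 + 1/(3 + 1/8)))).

Using the convergent recurrence p_i = a_i*p_{i-1} + p_{i-2}, q_i = a_i*q_{i-1} + q_{i-2} with p_{-2}=0, p_{-1}=1, q_{-2}=1, q_{-1}=0:
  i=0: a_0=3, p_0 = 3*1 + 0 = 3, q_0 = 3*0 + 1 = 1.
  i=1: a_1=1, p_1 = 1*3 + 1 = 4, q_1 = 1*1 + 0 = 1.
  i=2: a_2=8, p_2 = 8*4 + 3 = 35, q_2 = 8*1 + 1 = 9.
  i=3: a_3=8, p_3 = 8*35 + 4 = 284, q_3 = 8*9 + 1 = 73.
  i=4: a_4=3, p_4 = 3*284 + 35 = 887, q_4 = 3*73 + 9 = 228.
  i=5: a_5=8, p_5 = 8*887 + 284 = 7380, q_5 = 8*228 + 73 = 1897.

3/1, 4/1, 35/9, 284/73, 887/228, 7380/1897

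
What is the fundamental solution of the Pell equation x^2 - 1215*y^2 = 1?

First expand sqrt(1215) as a continued fraction. With x_i = (sqrt(1215) + m_i)/d_i and (m_0, d_0) = (0, 1): a_0 = floor(sqrt(1215)) = 34, since 34^2 = 1156 <= 1215 < 1225 = 35^2.
Iterate m_{i+1} = d_i*a_i - m_i, d_{i+1} = (1215 - m_{i+1}^2)/d_i, a_{i+1} = floor((a_0 + m_{i+1})/d_{i+1}):
  m_1 = 1*34 - 0 = 34, d_1 = (1215 - 34^2)/1 = 59/1 = 59, a_1 = floor((34 + 34)/59) = 1.
  m_2 = 59*1 - 34 = 25, d_2 = (1215 - 25^2)/59 = 590/59 = 10, a_2 = floor((34 + 25)/10) = 5.
  m_3 = 10*5 - 25 = 25, d_3 = (1215 - 25^2)/10 = 590/10 = 59, a_3 = floor((34 + 25)/59) = 1.
  m_4 = 59*1 - 25 = 34, d_4 = (1215 - 34^2)/59 = 59/59 = 1, a_4 = floor((34 + 34)/1) = 68.
  m_5 = 1*68 - 34 = 34, d_5 = (1215 - 34^2)/1 = 59/1 = 59: (m_5, d_5) = (m_1, d_1) = (34, 59), so from here the quotients repeat a_1, ..., a_4; the period length is 4.
So sqrt(1215) = [34; (1, 5, 1, 68)] with period length k = 4.
k is even, so the fundamental solution of x^2 - 1215y^2 = 1 is (p_{k-1}, q_{k-1}) = (p_3, q_3); compute convergents through index 3.
Convergents (p_i = a_i*p_{i-1} + p_{i-2}, q_i = a_i*q_{i-1} + q_{i-2} with p_{-2}=0, p_{-1}=1, q_{-2}=1, q_{-1}=0):
  i=0: a_0=34, p_0 = 34*1 + 0 = 34, q_0 = 34*0 + 1 = 1.
  i=1: a_1=1, p_1 = 1*34 + 1 = 35, q_1 = 1*1 + 0 = 1.
  i=2: a_2=5, p_2 = 5*35 + 34 = 209, q_2 = 5*1 + 1 = 6.
  i=3: a_3=1, p_3 = 1*209 + 35 = 244, q_3 = 1*6 + 1 = 7.
Check: 244^2 - 1215*7^2 = 59536 - 59535 = 1, so (x, y) = (244, 7) solves the equation, and by the theorem it is the least positive solution.

(x, y) = (244, 7)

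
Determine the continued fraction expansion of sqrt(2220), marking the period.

Write x_i = (sqrt(2220) + m_i)/d_i with (m_0, d_0) = (0, 1). a_0 = floor(sqrt(2220)) = 47, since 47^2 = 2209 <= 2220 < 2304 = 48^2.
Iterate m_{i+1} = d_i*a_i - m_i, d_{i+1} = (2220 - m_{i+1}^2)/d_i, a_{i+1} = floor((a_0 + m_{i+1})/d_{i+1}):
  m_1 = 1*47 - 0 = 47, d_1 = (2220 - 47^2)/1 = 11/1 = 11, a_1 = floor((47 + 47)/11) = 8.
  m_2 = 11*8 - 47 = 41, d_2 = (2220 - 41^2)/11 = 539/11 = 49, a_2 = floor((47 + 41)/49) = 1.
  m_3 = 49*1 - 41 = 8, d_3 = (2220 - 8^2)/49 = 2156/49 = 44, a_3 = floor((47 + 8)/44) = 1.
  m_4 = 44*1 - 8 = 36, d_4 = (2220 - 36^2)/44 = 924/44 = 21, a_4 = floor((47 + 36)/21) = 3.
  m_5 = 21*3 - 36 = 27, d_5 = (2220 - 27^2)/21 = 1491/21 = 71, a_5 = floor((47 + 27)/71) = 1.
  m_6 = 71*1 - 27 = 44, d_6 = (2220 - 44^2)/71 = 284/71 = 4, a_6 = floor((47 + 44)/4) = 22.
  m_7 = 4*22 - 44 = 44, d_7 = (2220 - 44^2)/4 = 284/4 = 71, a_7 = floor((47 + 44)/71) = 1.
  m_8 = 71*1 - 44 = 27, d_8 = (2220 - 27^2)/71 = 1491/71 = 21, a_8 = floor((47 + 27)/21) = 3.
  m_9 = 21*3 - 27 = 36, d_9 = (2220 - 36^2)/21 = 924/21 = 44, a_9 = floor((47 + 36)/44) = 1.
  m_10 = 44*1 - 36 = 8, d_10 = (2220 - 8^2)/44 = 2156/44 = 49, a_10 = floor((47 + 8)/49) = 1.
  m_11 = 49*1 - 8 = 41, d_11 = (2220 - 41^2)/49 = 539/49 = 11, a_11 = floor((47 + 41)/11) = 8.
  m_12 = 11*8 - 41 = 47, d_12 = (2220 - 47^2)/11 = 11/11 = 1, a_12 = floor((47 + 47)/1) = 94.
  m_13 = 1*94 - 47 = 47, d_13 = (2220 - 47^2)/1 = 11/1 = 11: (m_13, d_13) = (m_1, d_1) = (47, 11), so from here the quotients repeat a_1, ..., a_12; the period length is 12.
Hence the expansion of sqrt(2220) is a_0 = 47 followed by the repeating block 8, 1, 1, 3, 1, 22, 1, 3, 1, 1, 8, 94 (period 12).

[47; (8, 1, 1, 3, 1, 22, 1, 3, 1, 1, 8, 94)]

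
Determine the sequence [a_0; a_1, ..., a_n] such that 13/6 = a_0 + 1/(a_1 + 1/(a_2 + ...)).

Run the Euclidean algorithm on 13 and 6; the successive quotients are the partial quotients a_0, a_1, ... (each step inverts the fractional part left over by the previous one):
  13 = 2*6 + 1, so a_0 = 2.
  6 = 6*1 + 0, so a_1 = 6.
The remainder reaches 0 after 2 divisions, so the expansion has 2 partial quotients, read off in order.

[2; 6]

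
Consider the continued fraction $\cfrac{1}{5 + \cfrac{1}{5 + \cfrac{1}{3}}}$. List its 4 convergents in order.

Using the convergent recurrence p_i = a_i*p_{i-1} + p_{i-2}, q_i = a_i*q_{i-1} + q_{i-2} with p_{-2}=0, p_{-1}=1, q_{-2}=1, q_{-1}=0:
  i=0: a_0=0, p_0 = 0*1 + 0 = 0, q_0 = 0*0 + 1 = 1.
  i=1: a_1=5, p_1 = 5*0 + 1 = 1, q_1 = 5*1 + 0 = 5.
  i=2: a_2=5, p_2 = 5*1 + 0 = 5, q_2 = 5*5 + 1 = 26.
  i=3: a_3=3, p_3 = 3*5 + 1 = 16, q_3 = 3*26 + 5 = 83.

0/1, 1/5, 5/26, 16/83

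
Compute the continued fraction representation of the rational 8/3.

[2; 1, 2]

Run the Euclidean algorithm on 8 and 3; the successive quotients are the partial quotients a_0, a_1, ... (each step inverts the fractional part left over by the previous one):
  8 = 2*3 + 2, so a_0 = 2.
  3 = 1*2 + 1, so a_1 = 1.
  2 = 2*1 + 0, so a_2 = 2.
The remainder reaches 0 after 3 divisions, so the expansion has 3 partial quotients, read off in order.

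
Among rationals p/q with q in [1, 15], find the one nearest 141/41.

31/9

Expand x = 141/41 as a continued fraction with the Euclidean algorithm:
  141 = 3*41 + 18, so a_0 = 3.
  41 = 2*18 + 5, so a_1 = 2.
  18 = 3*5 + 3, so a_2 = 3.
  5 = 1*3 + 2, so a_3 = 1.
  3 = 1*2 + 1, so a_4 = 1.
  2 = 2*1 + 0, so a_5 = 2.
so x = [3; 2, 3, 1, 1, 2].
Convergents (p_i = a_i*p_{i-1} + p_{i-2}, q_i = a_i*q_{i-1} + q_{i-2} with p_{-2}=0, p_{-1}=1, q_{-2}=1, q_{-1}=0), until the denominator exceeds 15:
  i=0: a_0=3, p_0 = 3*1 + 0 = 3, q_0 = 3*0 + 1 = 1.
  i=1: a_1=2, p_1 = 2*3 + 1 = 7, q_1 = 2*1 + 0 = 2.
  i=2: a_2=3, p_2 = 3*7 + 3 = 24, q_2 = 3*2 + 1 = 7.
  i=3: a_3=1, p_3 = 1*24 + 7 = 31, q_3 = 1*7 + 2 = 9.
  i=4: a_4=1, p_4 = 1*31 + 24 = 55, q_4 = 1*9 + 7 = 16.
q_4 = 16 > 15, so the last convergent with denominator <= 15 is p_3/q_3 = 31/9.
The closest fraction with denominator <= 15 is either p_3/q_3 or the intermediate fraction (k*p_3 + p_2)/(k*q_3 + q_2) with the largest k >= 1 whose denominator stays <= 15; these approach x as k grows, and every other convergent or intermediate fraction in range is farther away.
Largest k: floor((15 - q_2)/q_3) = floor((15 - 7)/9) = 0.
Since k = 0, no intermediate fraction beyond p_3/q_3 has denominator <= 15, so the convergent 31/9 is the closest (its error is |141*9 - 31*41|/(41*9) = 2/369).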